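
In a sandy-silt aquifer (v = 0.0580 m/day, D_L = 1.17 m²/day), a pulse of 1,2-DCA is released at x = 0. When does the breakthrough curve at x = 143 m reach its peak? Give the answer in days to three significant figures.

For the 1D instantaneous-source solution, setting ∂C/∂t = 0 at fixed x gives v²t² + 2Dt − x² = 0, so t = (√(D² + v²x²) − D)/v².
√(D² + v²x²) = √(1.17² + 0.0580² × 143²) = 8.376; v² = 0.003364.
t = (8.376 − 1.17)/0.003364 = 2140 days (vs. the pure-advection estimate x/v = 2470 d).

2140 days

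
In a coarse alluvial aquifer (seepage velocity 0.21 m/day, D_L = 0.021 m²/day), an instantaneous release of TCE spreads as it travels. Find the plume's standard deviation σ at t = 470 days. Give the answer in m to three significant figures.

4.44 m

Dispersive spreading gives a Gaussian with σ² = 2Dt; advection only shifts the center.
σ = √(2 × 0.021 × 470) = 4.44 m.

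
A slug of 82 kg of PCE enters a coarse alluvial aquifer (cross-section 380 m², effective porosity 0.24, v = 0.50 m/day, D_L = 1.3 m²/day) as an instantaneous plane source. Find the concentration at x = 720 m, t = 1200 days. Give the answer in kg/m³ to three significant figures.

For an instantaneous plane source, C(x,t) = M/(n_e·A·√(4πDt)) · exp(−(x−vt)²/(4Dt)), with n_e·A the pore (flow) area.
Plume center vt = 0.50 × 1200 = 600 m, so the well at 720 m is 120 m downgradient of the peak.
√(4πDt) = 140.0 m, giving peak height M/(n_e·A·√(4πDt)) = 82/(0.24 × 380 × 140.0) = 0.006422 kg/m³.
(x−vt)²/(4Dt) = (120)²/(4 × 1.3 × 1200) = 2.308; exp(−2.308) = 0.09946.
C = 0.006422 × 0.09946 = 0.000639 kg/m³.

0.000639 kg/m³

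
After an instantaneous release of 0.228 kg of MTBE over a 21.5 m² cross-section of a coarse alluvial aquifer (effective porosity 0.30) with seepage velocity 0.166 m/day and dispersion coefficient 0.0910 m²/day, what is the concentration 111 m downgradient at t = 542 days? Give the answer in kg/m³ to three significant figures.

0.000151 kg/m³

For an instantaneous plane source, C(x,t) = M/(n_e·A·√(4πDt)) · exp(−(x−vt)²/(4Dt)), with n_e·A the pore (flow) area.
Plume center vt = 0.166 × 542 = 89.972 m, so the well at 111 m is 21.028 m downgradient of the peak.
√(4πDt) = 24.90 m, giving peak height M/(n_e·A·√(4πDt)) = 0.228/(0.30 × 21.5 × 24.90) = 0.001420 kg/m³.
(x−vt)²/(4Dt) = (21.028)²/(4 × 0.0910 × 542) = 2.241; exp(−2.241) = 0.1064.
C = 0.001420 × 0.1064 = 0.000151 kg/m³.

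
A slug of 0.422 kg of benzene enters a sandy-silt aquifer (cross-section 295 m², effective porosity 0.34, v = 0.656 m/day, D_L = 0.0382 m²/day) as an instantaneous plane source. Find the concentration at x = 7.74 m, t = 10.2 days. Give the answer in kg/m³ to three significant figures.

For an instantaneous plane source, C(x,t) = M/(n_e·A·√(4πDt)) · exp(−(x−vt)²/(4Dt)), with n_e·A the pore (flow) area.
Plume center vt = 0.656 × 10.2 = 6.6912 m, so the well at 7.74 m is 1.0488 m downgradient of the peak.
√(4πDt) = 2.213 m, giving peak height M/(n_e·A·√(4πDt)) = 0.422/(0.34 × 295 × 2.213) = 0.001901 kg/m³.
(x−vt)²/(4Dt) = (1.0488)²/(4 × 0.0382 × 10.2) = 0.7058; exp(−0.7058) = 0.4937.
C = 0.001901 × 0.4937 = 0.000939 kg/m³.

0.000939 kg/m³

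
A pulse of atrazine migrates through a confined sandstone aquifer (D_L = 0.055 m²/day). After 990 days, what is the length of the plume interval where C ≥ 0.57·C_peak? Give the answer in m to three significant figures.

22.1 m

The plume is Gaussian with σ = √(2Dt) = √(2 × 0.055 × 990) = 10.44 m.
C/C_peak = exp(−Δx²/(2σ²)) = 0.57 ⇒ Δx = σ·√(−2 ln 0.57) = 10.44 × 1.060 = 11.07 m.
Width = 2Δx = 22.1 m.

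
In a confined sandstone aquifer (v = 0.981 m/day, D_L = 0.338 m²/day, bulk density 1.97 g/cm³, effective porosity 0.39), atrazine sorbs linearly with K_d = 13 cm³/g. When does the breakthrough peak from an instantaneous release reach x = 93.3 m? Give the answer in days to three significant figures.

Retardation factor R = 1 + ρ_b·K_d/n = 1 + 1.97 × 13/0.39 = 66.67.
Sorption retards both mechanisms: v_R = v/R = 0.01471 m/day, D_R = D/R = 0.005070 m²/day.
Peak time from v_R²t² + 2D_R t − x² = 0: t = (√(D_R² + v_R²x²) − D_R)/v_R².
√(D_R² + v_R²x²) = √(0.005070² + 0.01471² × 93.3²) = 1.372; v_R² = 0.0002164.
t = (1.372 − 0.005070)/0.0002164 = 6320 days.

6320 days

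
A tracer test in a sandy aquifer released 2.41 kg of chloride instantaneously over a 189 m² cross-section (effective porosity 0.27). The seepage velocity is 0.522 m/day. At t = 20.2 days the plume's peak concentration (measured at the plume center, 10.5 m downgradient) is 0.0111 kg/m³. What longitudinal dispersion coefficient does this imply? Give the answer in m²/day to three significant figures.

0.0713 m²/day

At the plume center C_max = M/(n_e·A·√(4πDt)), so D = M²/(4πt·(n_e·A·C_max)²).
n_e·A·C_max = 0.27 × 189 × 0.0111 = 0.5664 kg/m.
D = 2.41²/(4π × 20.2 × 0.5664²) = 0.0713 m²/day.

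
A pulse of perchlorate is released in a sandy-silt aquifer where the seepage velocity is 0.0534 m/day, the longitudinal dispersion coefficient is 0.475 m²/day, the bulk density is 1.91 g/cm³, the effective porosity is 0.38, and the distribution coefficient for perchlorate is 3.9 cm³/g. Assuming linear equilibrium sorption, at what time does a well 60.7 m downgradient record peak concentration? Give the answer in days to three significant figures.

20200 days

Retardation factor R = 1 + ρ_b·K_d/n = 1 + 1.91 × 3.9/0.38 = 20.60.
Sorption retards both mechanisms: v_R = v/R = 0.002592 m/day, D_R = D/R = 0.02306 m²/day.
Peak time from v_R²t² + 2D_R t − x² = 0: t = (√(D_R² + v_R²x²) − D_R)/v_R².
√(D_R² + v_R²x²) = √(0.02306² + 0.002592² × 60.7²) = 0.1590; v_R² = 6.718e-06.
t = (0.1590 − 0.02306)/6.718e-06 = 20200 days.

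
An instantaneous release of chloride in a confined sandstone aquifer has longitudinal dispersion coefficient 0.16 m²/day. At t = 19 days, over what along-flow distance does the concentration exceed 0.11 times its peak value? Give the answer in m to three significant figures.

The plume is Gaussian with σ = √(2Dt) = √(2 × 0.16 × 19) = 2.466 m.
C/C_peak = exp(−Δx²/(2σ²)) = 0.11 ⇒ Δx = σ·√(−2 ln 0.11) = 2.466 × 2.101 = 5.181 m.
Width = 2Δx = 10.4 m.

10.4 m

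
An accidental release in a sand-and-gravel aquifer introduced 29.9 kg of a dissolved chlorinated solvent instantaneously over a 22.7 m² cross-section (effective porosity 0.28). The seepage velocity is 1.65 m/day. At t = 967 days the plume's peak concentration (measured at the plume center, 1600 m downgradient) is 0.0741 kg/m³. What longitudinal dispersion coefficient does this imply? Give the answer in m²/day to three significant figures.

0.332 m²/day

At the plume center C_max = M/(n_e·A·√(4πDt)), so D = M²/(4πt·(n_e·A·C_max)²).
n_e·A·C_max = 0.28 × 22.7 × 0.0741 = 0.4710 kg/m.
D = 29.9²/(4π × 967 × 0.4710²) = 0.332 m²/day.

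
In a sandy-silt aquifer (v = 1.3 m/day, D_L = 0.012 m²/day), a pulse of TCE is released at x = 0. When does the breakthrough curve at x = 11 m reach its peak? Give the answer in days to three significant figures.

For the 1D instantaneous-source solution, setting ∂C/∂t = 0 at fixed x gives v²t² + 2Dt − x² = 0, so t = (√(D² + v²x²) − D)/v².
√(D² + v²x²) = √(0.012² + 1.3² × 11²) = 14.30; v² = 1.69.
t = (14.30 − 0.012)/1.69 = 8.45 days (vs. the pure-advection estimate x/v = 8.46 d).

8.45 days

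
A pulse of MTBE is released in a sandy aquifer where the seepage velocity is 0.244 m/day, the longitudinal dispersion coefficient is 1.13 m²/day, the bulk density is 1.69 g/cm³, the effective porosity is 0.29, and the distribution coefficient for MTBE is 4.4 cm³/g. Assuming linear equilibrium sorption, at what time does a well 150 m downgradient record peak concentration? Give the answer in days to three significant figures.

15900 days

Retardation factor R = 1 + ρ_b·K_d/n = 1 + 1.69 × 4.4/0.29 = 26.64.
Sorption retards both mechanisms: v_R = v/R = 0.009159 m/day, D_R = D/R = 0.04242 m²/day.
Peak time from v_R²t² + 2D_R t − x² = 0: t = (√(D_R² + v_R²x²) − D_R)/v_R².
√(D_R² + v_R²x²) = √(0.04242² + 0.009159² × 150²) = 1.375; v_R² = 8.389e-05.
t = (1.375 − 0.04242)/8.389e-05 = 15900 days.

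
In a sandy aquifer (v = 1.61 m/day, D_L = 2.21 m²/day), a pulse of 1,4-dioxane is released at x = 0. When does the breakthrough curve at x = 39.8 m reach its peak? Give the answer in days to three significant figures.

23.9 days

For the 1D instantaneous-source solution, setting ∂C/∂t = 0 at fixed x gives v²t² + 2Dt − x² = 0, so t = (√(D² + v²x²) − D)/v².
√(D² + v²x²) = √(2.21² + 1.61² × 39.8²) = 64.12; v² = 2.5921.
t = (64.12 − 2.21)/2.5921 = 23.9 days (vs. the pure-advection estimate x/v = 24.7 d).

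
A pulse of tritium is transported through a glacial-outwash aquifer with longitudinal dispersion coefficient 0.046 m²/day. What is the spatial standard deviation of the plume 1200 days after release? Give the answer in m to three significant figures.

Dispersive spreading gives a Gaussian with σ² = 2Dt; advection only shifts the center.
σ = √(2 × 0.046 × 1200) = 10.5 m.

10.5 m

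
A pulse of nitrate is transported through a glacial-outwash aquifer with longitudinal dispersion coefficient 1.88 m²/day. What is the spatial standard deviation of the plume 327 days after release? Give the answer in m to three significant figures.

35.1 m

Dispersive spreading gives a Gaussian with σ² = 2Dt; advection only shifts the center.
σ = √(2 × 1.88 × 327) = 35.1 m.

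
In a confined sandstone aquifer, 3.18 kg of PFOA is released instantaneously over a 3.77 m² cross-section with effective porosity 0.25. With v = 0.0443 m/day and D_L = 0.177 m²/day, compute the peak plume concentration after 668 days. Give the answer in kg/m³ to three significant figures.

The peak of an instantaneous 1D plume sits at x = vt; there the Gaussian factor is 1 and C_max = M/(n_e·A·√(4πDt)), where n_e·A is the pore area the mass is dissolved in.
√(4πDt) = √(4π × 0.177 × 668) = 38.55 m, so C_max = 3.18/(0.25 × 3.77 × 38.55) = 0.0875 kg/m³.

0.0875 kg/m³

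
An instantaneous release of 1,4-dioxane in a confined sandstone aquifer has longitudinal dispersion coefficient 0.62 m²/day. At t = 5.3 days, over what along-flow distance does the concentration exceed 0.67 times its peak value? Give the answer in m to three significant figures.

The plume is Gaussian with σ = √(2Dt) = √(2 × 0.62 × 5.3) = 2.564 m.
C/C_peak = exp(−Δx²/(2σ²)) = 0.67 ⇒ Δx = σ·√(−2 ln 0.67) = 2.564 × 0.8950 = 2.295 m.
Width = 2Δx = 4.59 m.

4.59 m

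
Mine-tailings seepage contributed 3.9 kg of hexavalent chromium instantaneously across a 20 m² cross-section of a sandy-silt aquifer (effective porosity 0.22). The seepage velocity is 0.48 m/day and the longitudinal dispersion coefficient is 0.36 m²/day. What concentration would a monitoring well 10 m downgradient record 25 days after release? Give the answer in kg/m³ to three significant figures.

For an instantaneous plane source, C(x,t) = M/(n_e·A·√(4πDt)) · exp(−(x−vt)²/(4Dt)), with n_e·A the pore (flow) area.
Plume center vt = 0.48 × 25 = 12 m, so the well at 10 m is 2 m upgradient of the peak.
√(4πDt) = 10.63 m, giving peak height M/(n_e·A·√(4πDt)) = 3.9/(0.22 × 20 × 10.63) = 0.08338 kg/m³.
(x−vt)²/(4Dt) = (-2)²/(4 × 0.36 × 25) = 0.1111; exp(−0.1111) = 0.8948.
C = 0.08338 × 0.8948 = 0.0746 kg/m³.

0.0746 kg/m³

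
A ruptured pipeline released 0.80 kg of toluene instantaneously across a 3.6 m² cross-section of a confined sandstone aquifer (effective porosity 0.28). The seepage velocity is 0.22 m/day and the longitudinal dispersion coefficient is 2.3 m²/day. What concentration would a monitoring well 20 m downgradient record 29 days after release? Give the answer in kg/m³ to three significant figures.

0.0137 kg/m³

For an instantaneous plane source, C(x,t) = M/(n_e·A·√(4πDt)) · exp(−(x−vt)²/(4Dt)), with n_e·A the pore (flow) area.
Plume center vt = 0.22 × 29 = 6.38 m, so the well at 20 m is 13.62 m downgradient of the peak.
√(4πDt) = 28.95 m, giving peak height M/(n_e·A·√(4πDt)) = 0.80/(0.28 × 3.6 × 28.95) = 0.02741 kg/m³.
(x−vt)²/(4Dt) = (13.62)²/(4 × 2.3 × 29) = 0.6953; exp(−0.6953) = 0.4989.
C = 0.02741 × 0.4989 = 0.0137 kg/m³.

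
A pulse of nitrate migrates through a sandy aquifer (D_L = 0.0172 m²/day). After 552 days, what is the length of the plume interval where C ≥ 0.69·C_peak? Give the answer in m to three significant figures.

7.51 m

The plume is Gaussian with σ = √(2Dt) = √(2 × 0.0172 × 552) = 4.358 m.
C/C_peak = exp(−Δx²/(2σ²)) = 0.69 ⇒ Δx = σ·√(−2 ln 0.69) = 4.358 × 0.8615 = 3.754 m.
Width = 2Δx = 7.51 m.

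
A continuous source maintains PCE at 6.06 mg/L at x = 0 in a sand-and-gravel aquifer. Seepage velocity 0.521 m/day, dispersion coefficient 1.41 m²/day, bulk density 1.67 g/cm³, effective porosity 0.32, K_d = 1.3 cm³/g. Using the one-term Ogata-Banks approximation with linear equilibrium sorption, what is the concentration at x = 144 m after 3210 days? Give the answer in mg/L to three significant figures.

5.95 mg/L

Retardation factor R = 1 + ρ_b·K_d/n = 1 + 1.67 × 1.3/0.32 = 7.784.
Sorption retards both mechanisms: v_R = v/R = 0.06693 m/day, D_R = D/R = 0.1811 m²/day.
v_R·t = 0.06693 × 3210 = 214.8453 m; 2√(D_R t) = 48.22 m; argument = (144 − 214.8453)/48.22 = -1.469.
C = C₀ × ½·erfc(-1.469) = 6.06 × 0.9811 = 5.95 mg/L.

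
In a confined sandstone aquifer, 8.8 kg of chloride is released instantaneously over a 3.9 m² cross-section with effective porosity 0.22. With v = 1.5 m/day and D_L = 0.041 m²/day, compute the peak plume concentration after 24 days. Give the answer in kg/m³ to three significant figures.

The peak of an instantaneous 1D plume sits at x = vt; there the Gaussian factor is 1 and C_max = M/(n_e·A·√(4πDt)), where n_e·A is the pore area the mass is dissolved in.
√(4πDt) = √(4π × 0.041 × 24) = 3.516 m, so C_max = 8.8/(0.22 × 3.9 × 3.516) = 2.92 kg/m³.

2.92 kg/m³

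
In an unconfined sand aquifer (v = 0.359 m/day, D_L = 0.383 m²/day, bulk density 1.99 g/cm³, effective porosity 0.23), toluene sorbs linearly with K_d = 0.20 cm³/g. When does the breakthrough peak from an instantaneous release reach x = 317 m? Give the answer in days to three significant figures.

Retardation factor R = 1 + ρ_b·K_d/n = 1 + 1.99 × 0.20/0.23 = 2.730.
Sorption retards both mechanisms: v_R = v/R = 0.1315 m/day, D_R = D/R = 0.1403 m²/day.
Peak time from v_R²t² + 2D_R t − x² = 0: t = (√(D_R² + v_R²x²) − D_R)/v_R².
√(D_R² + v_R²x²) = √(0.1403² + 0.1315² × 317²) = 41.69; v_R² = 0.01729.
t = (41.69 − 0.1403)/0.01729 = 2400 days.

2400 days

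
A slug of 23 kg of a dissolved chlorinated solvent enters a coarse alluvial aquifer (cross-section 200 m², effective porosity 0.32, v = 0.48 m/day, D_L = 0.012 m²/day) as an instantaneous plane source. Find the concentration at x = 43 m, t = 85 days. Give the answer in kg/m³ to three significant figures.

For an instantaneous plane source, C(x,t) = M/(n_e·A·√(4πDt)) · exp(−(x−vt)²/(4Dt)), with n_e·A the pore (flow) area.
Plume center vt = 0.48 × 85 = 40.8 m, so the well at 43 m is 2.2 m downgradient of the peak.
√(4πDt) = 3.580 m, giving peak height M/(n_e·A·√(4πDt)) = 23/(0.32 × 200 × 3.580) = 0.1004 kg/m³.
(x−vt)²/(4Dt) = (2.2)²/(4 × 0.012 × 85) = 1.186; exp(−1.186) = 0.3054.
C = 0.1004 × 0.3054 = 0.0307 kg/m³.

0.0307 kg/m³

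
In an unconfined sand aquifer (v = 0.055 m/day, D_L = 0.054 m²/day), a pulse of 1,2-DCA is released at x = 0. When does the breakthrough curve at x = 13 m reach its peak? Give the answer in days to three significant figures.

For the 1D instantaneous-source solution, setting ∂C/∂t = 0 at fixed x gives v²t² + 2Dt − x² = 0, so t = (√(D² + v²x²) − D)/v².
√(D² + v²x²) = √(0.054² + 0.055² × 13²) = 0.7170; v² = 0.003025.
t = (0.7170 − 0.054)/0.003025 = 219 days (vs. the pure-advection estimate x/v = 236 d).

219 days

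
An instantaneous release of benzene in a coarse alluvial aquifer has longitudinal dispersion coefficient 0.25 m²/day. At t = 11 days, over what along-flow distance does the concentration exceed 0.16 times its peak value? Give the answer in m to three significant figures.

8.98 m

The plume is Gaussian with σ = √(2Dt) = √(2 × 0.25 × 11) = 2.345 m.
C/C_peak = exp(−Δx²/(2σ²)) = 0.16 ⇒ Δx = σ·√(−2 ln 0.16) = 2.345 × 1.914 = 4.488 m.
Width = 2Δx = 8.98 m.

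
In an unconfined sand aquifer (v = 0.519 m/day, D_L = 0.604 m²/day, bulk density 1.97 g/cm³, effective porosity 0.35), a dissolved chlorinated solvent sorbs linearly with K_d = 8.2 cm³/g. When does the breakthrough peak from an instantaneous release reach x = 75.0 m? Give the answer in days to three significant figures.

6710 days

Retardation factor R = 1 + ρ_b·K_d/n = 1 + 1.97 × 8.2/0.35 = 47.15.
Sorption retards both mechanisms: v_R = v/R = 0.01101 m/day, D_R = D/R = 0.01281 m²/day.
Peak time from v_R²t² + 2D_R t − x² = 0: t = (√(D_R² + v_R²x²) − D_R)/v_R².
√(D_R² + v_R²x²) = √(0.01281² + 0.01101² × 75.0²) = 0.8258; v_R² = 0.0001212.
t = (0.8258 − 0.01281)/0.0001212 = 6710 days.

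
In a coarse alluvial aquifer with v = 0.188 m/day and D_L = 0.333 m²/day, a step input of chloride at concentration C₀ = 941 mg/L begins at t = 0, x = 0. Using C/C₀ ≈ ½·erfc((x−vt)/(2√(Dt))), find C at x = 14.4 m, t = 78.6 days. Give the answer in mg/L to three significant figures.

490 mg/L

For a continuous step input, C/C₀ ≈ ½·erfc((x−vt)/(2√(Dt))).
vt = 0.188 × 78.6 = 14.7768 m and 2√(Dt) = 2√(0.333 × 78.6) = 10.23 m.
Argument (x−vt)/(2√(Dt)) = (14.4 − 14.7768)/10.23 = -0.03683; ½·erfc(-0.03683) = 0.5208.
C = 941 × 0.5208 = 490 mg/L.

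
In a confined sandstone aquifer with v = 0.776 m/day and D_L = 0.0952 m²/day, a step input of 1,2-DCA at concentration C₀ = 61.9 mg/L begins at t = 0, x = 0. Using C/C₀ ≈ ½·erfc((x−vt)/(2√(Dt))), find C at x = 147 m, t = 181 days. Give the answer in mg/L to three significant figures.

For a continuous step input, C/C₀ ≈ ½·erfc((x−vt)/(2√(Dt))).
vt = 0.776 × 181 = 140.456 m and 2√(Dt) = 2√(0.0952 × 181) = 8.302 m.
Argument (x−vt)/(2√(Dt)) = (147 − 140.456)/8.302 = 0.7882; ½·erfc(0.7882) = 0.1325.
C = 61.9 × 0.1325 = 8.20 mg/L.

8.20 mg/L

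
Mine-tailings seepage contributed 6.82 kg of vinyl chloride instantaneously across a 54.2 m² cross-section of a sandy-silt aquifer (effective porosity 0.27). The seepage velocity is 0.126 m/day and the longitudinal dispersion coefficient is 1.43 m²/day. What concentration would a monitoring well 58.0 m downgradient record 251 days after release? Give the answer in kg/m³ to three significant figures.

0.00427 kg/m³

For an instantaneous plane source, C(x,t) = M/(n_e·A·√(4πDt)) · exp(−(x−vt)²/(4Dt)), with n_e·A the pore (flow) area.
Plume center vt = 0.126 × 251 = 31.626 m, so the well at 58.0 m is 26.374 m downgradient of the peak.
√(4πDt) = 67.16 m, giving peak height M/(n_e·A·√(4πDt)) = 6.82/(0.27 × 54.2 × 67.16) = 0.006939 kg/m³.
(x−vt)²/(4Dt) = (26.374)²/(4 × 1.43 × 251) = 0.4845; exp(−0.4845) = 0.6160.
C = 0.006939 × 0.6160 = 0.00427 kg/m³.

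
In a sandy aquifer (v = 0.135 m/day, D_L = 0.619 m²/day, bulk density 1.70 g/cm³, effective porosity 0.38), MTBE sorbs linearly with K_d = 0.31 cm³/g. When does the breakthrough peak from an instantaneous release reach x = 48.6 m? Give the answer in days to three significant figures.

782 days

Retardation factor R = 1 + ρ_b·K_d/n = 1 + 1.70 × 0.31/0.38 = 2.387.
Sorption retards both mechanisms: v_R = v/R = 0.05656 m/day, D_R = D/R = 0.2593 m²/day.
Peak time from v_R²t² + 2D_R t − x² = 0: t = (√(D_R² + v_R²x²) − D_R)/v_R².
√(D_R² + v_R²x²) = √(0.2593² + 0.05656² × 48.6²) = 2.761; v_R² = 0.003199.
t = (2.761 − 0.2593)/0.003199 = 782 days.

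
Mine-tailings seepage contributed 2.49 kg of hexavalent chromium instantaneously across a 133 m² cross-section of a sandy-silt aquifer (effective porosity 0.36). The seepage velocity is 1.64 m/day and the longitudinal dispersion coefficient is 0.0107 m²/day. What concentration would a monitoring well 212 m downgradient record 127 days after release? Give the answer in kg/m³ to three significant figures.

0.000987 kg/m³

For an instantaneous plane source, C(x,t) = M/(n_e·A·√(4πDt)) · exp(−(x−vt)²/(4Dt)), with n_e·A the pore (flow) area.
Plume center vt = 1.64 × 127 = 208.28 m, so the well at 212 m is 3.72 m downgradient of the peak.
√(4πDt) = 4.132 m, giving peak height M/(n_e·A·√(4πDt)) = 2.49/(0.36 × 133 × 4.132) = 0.01259 kg/m³.
(x−vt)²/(4Dt) = (3.72)²/(4 × 0.0107 × 127) = 2.546; exp(−2.546) = 0.07839.
C = 0.01259 × 0.07839 = 0.000987 kg/m³.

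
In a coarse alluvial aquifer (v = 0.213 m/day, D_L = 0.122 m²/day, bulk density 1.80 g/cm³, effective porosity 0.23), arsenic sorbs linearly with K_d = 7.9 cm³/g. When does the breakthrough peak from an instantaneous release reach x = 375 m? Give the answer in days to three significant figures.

Retardation factor R = 1 + ρ_b·K_d/n = 1 + 1.80 × 7.9/0.23 = 62.83.
Sorption retards both mechanisms: v_R = v/R = 0.003390 m/day, D_R = D/R = 0.001942 m²/day.
Peak time from v_R²t² + 2D_R t − x² = 0: t = (√(D_R² + v_R²x²) − D_R)/v_R².
√(D_R² + v_R²x²) = √(0.001942² + 0.003390² × 375²) = 1.271; v_R² = 1.149e-05.
t = (1.271 − 0.001942)/1.149e-05 = 110000 days.

110000 days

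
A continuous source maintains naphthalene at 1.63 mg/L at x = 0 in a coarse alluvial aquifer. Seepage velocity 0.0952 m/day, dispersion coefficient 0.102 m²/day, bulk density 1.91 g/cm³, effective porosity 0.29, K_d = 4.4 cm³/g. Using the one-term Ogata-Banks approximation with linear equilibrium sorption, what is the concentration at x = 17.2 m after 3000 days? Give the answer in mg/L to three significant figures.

Retardation factor R = 1 + ρ_b·K_d/n = 1 + 1.91 × 4.4/0.29 = 29.98.
Sorption retards both mechanisms: v_R = v/R = 0.003175 m/day, D_R = D/R = 0.003402 m²/day.
v_R·t = 0.003175 × 3000 = 9.525 m; 2√(D_R t) = 6.389 m; argument = (17.2 − 9.525)/6.389 = 1.201.
C = C₀ × ½·erfc(1.201) = 1.63 × 0.04471 = 0.0729 mg/L.

0.0729 mg/L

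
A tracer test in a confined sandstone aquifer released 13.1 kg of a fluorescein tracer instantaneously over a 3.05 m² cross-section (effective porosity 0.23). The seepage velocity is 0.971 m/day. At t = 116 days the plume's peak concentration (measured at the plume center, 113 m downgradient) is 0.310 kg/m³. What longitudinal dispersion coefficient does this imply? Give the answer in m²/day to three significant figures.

2.49 m²/day

At the plume center C_max = M/(n_e·A·√(4πDt)), so D = M²/(4πt·(n_e·A·C_max)²).
n_e·A·C_max = 0.23 × 3.05 × 0.310 = 0.2175 kg/m.
D = 13.1²/(4π × 116 × 0.2175²) = 2.49 m²/day.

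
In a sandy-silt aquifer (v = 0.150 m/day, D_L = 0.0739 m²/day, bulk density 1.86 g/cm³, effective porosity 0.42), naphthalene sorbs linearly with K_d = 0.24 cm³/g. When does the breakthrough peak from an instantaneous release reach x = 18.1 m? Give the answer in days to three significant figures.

242 days

Retardation factor R = 1 + ρ_b·K_d/n = 1 + 1.86 × 0.24/0.42 = 2.063.
Sorption retards both mechanisms: v_R = v/R = 0.07271 m/day, D_R = D/R = 0.03582 m²/day.
Peak time from v_R²t² + 2D_R t − x² = 0: t = (√(D_R² + v_R²x²) − D_R)/v_R².
√(D_R² + v_R²x²) = √(0.03582² + 0.07271² × 18.1²) = 1.317; v_R² = 0.005287.
t = (1.317 − 0.03582)/0.005287 = 242 days.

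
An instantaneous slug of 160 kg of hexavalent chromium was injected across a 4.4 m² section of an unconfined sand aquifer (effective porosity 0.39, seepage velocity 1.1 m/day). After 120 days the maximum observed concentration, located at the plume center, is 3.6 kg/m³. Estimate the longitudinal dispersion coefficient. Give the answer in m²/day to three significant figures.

0.445 m²/day

At the plume center C_max = M/(n_e·A·√(4πDt)), so D = M²/(4πt·(n_e·A·C_max)²).
n_e·A·C_max = 0.39 × 4.4 × 3.6 = 6.178 kg/m.
D = 160²/(4π × 120 × 6.178²) = 0.445 m²/day.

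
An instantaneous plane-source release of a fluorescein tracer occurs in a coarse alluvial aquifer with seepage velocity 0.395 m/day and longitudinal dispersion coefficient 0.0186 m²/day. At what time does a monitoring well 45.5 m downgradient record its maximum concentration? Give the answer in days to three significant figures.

115 days

For the 1D instantaneous-source solution, setting ∂C/∂t = 0 at fixed x gives v²t² + 2Dt − x² = 0, so t = (√(D² + v²x²) − D)/v².
√(D² + v²x²) = √(0.0186² + 0.395² × 45.5²) = 17.97; v² = 0.156025.
t = (17.97 − 0.0186)/0.156025 = 115 days (vs. the pure-advection estimate x/v = 115 d).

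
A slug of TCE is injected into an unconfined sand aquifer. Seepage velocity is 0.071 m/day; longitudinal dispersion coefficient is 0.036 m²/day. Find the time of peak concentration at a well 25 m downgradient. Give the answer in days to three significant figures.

For the 1D instantaneous-source solution, setting ∂C/∂t = 0 at fixed x gives v²t² + 2Dt − x² = 0, so t = (√(D² + v²x²) − D)/v².
√(D² + v²x²) = √(0.036² + 0.071² × 25²) = 1.775; v² = 0.005041.
t = (1.775 − 0.036)/0.005041 = 345 days (vs. the pure-advection estimate x/v = 352 d).

345 days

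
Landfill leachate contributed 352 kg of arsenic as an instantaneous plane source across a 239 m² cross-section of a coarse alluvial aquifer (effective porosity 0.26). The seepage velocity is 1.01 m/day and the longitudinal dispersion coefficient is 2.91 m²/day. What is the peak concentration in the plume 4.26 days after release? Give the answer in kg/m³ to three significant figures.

0.454 kg/m³

The peak of an instantaneous 1D plume sits at x = vt; there the Gaussian factor is 1 and C_max = M/(n_e·A·√(4πDt)), where n_e·A is the pore area the mass is dissolved in.
√(4πDt) = √(4π × 2.91 × 4.26) = 12.48 m, so C_max = 352/(0.26 × 239 × 12.48) = 0.454 kg/m³.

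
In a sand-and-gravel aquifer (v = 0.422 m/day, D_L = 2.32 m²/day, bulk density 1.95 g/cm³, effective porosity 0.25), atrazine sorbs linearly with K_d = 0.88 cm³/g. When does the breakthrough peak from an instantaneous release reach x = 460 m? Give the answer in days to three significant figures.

Retardation factor R = 1 + ρ_b·K_d/n = 1 + 1.95 × 0.88/0.25 = 7.864.
Sorption retards both mechanisms: v_R = v/R = 0.05366 m/day, D_R = D/R = 0.2950 m²/day.
Peak time from v_R²t² + 2D_R t − x² = 0: t = (√(D_R² + v_R²x²) − D_R)/v_R².
√(D_R² + v_R²x²) = √(0.2950² + 0.05366² × 460²) = 24.69; v_R² = 0.002879.
t = (24.69 − 0.2950)/0.002879 = 8470 days.

8470 days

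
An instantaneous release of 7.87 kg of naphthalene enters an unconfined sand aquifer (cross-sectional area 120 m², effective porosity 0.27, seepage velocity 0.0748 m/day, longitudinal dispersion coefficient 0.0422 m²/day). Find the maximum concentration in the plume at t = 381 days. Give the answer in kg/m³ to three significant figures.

0.0171 kg/m³

The peak of an instantaneous 1D plume sits at x = vt; there the Gaussian factor is 1 and C_max = M/(n_e·A·√(4πDt)), where n_e·A is the pore area the mass is dissolved in.
√(4πDt) = √(4π × 0.0422 × 381) = 14.21 m, so C_max = 7.87/(0.27 × 120 × 14.21) = 0.0171 kg/m³.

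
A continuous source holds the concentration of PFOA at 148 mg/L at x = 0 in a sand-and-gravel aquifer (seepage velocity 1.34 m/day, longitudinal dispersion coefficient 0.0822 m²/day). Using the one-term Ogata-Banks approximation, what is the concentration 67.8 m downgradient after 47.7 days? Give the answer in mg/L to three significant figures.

For a continuous step input, C/C₀ ≈ ½·erfc((x−vt)/(2√(Dt))).
vt = 1.34 × 47.7 = 63.918 m and 2√(Dt) = 2√(0.0822 × 47.7) = 3.960 m.
Argument (x−vt)/(2√(Dt)) = (67.8 − 63.918)/3.960 = 0.9803; ½·erfc(0.9803) = 0.08282.
C = 148 × 0.08282 = 12.3 mg/L.

12.3 mg/L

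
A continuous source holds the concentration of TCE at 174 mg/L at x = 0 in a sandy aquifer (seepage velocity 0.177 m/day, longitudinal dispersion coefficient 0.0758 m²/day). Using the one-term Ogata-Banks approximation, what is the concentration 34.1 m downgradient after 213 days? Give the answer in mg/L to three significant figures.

128 mg/L

For a continuous step input, C/C₀ ≈ ½·erfc((x−vt)/(2√(Dt))).
vt = 0.177 × 213 = 37.701 m and 2√(Dt) = 2√(0.0758 × 213) = 8.036 m.
Argument (x−vt)/(2√(Dt)) = (34.1 − 37.701)/8.036 = -0.4481; ½·erfc(-0.4481) = 0.7369.
C = 174 × 0.7369 = 128 mg/L.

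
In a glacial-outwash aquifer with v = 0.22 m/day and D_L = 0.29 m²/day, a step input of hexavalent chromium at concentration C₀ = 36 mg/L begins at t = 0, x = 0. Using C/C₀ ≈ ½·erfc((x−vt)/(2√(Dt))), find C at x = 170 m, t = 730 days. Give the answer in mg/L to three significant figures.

11.7 mg/L

For a continuous step input, C/C₀ ≈ ½·erfc((x−vt)/(2√(Dt))).
vt = 0.22 × 730 = 160.6 m and 2√(Dt) = 2√(0.29 × 730) = 29.10 m.
Argument (x−vt)/(2√(Dt)) = (170 − 160.6)/29.10 = 0.3230; ½·erfc(0.3230) = 0.3239.
C = 36 × 0.3239 = 11.7 mg/L.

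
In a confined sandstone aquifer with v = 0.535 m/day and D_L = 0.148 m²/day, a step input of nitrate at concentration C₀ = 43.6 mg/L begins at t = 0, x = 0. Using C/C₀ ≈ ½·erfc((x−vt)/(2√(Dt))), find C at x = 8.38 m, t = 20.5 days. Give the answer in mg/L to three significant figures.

37.2 mg/L

For a continuous step input, C/C₀ ≈ ½·erfc((x−vt)/(2√(Dt))).
vt = 0.535 × 20.5 = 10.9675 m and 2√(Dt) = 2√(0.148 × 20.5) = 3.484 m.
Argument (x−vt)/(2√(Dt)) = (8.38 − 10.9675)/3.484 = -0.7427; ½·erfc(-0.7427) = 0.8532.
C = 43.6 × 0.8532 = 37.2 mg/L.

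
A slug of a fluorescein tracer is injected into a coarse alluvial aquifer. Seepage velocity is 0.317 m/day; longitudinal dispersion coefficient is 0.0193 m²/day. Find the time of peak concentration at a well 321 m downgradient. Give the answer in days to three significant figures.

For the 1D instantaneous-source solution, setting ∂C/∂t = 0 at fixed x gives v²t² + 2Dt − x² = 0, so t = (√(D² + v²x²) − D)/v².
√(D² + v²x²) = √(0.0193² + 0.317² × 321²) = 101.8; v² = 0.100489.
t = (101.8 − 0.0193)/0.100489 = 1010 days (vs. the pure-advection estimate x/v = 1010 d).

1010 days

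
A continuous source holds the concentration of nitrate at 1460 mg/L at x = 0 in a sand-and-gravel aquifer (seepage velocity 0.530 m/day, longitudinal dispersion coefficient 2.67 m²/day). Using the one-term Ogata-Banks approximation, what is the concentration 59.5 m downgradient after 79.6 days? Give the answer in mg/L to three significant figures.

293 mg/L

For a continuous step input, C/C₀ ≈ ½·erfc((x−vt)/(2√(Dt))).
vt = 0.530 × 79.6 = 42.188 m and 2√(Dt) = 2√(2.67 × 79.6) = 29.16 m.
Argument (x−vt)/(2√(Dt)) = (59.5 − 42.188)/29.16 = 0.5937; ½·erfc(0.5937) = 0.2006.
C = 1460 × 0.2006 = 293 mg/L.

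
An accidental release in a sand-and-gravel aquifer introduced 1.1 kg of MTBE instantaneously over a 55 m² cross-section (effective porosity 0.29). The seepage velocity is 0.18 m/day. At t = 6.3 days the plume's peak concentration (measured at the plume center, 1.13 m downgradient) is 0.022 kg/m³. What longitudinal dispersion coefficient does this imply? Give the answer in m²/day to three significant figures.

At the plume center C_max = M/(n_e·A·√(4πDt)), so D = M²/(4πt·(n_e·A·C_max)²).
n_e·A·C_max = 0.29 × 55 × 0.022 = 0.3509 kg/m.
D = 1.1²/(4π × 6.3 × 0.3509²) = 0.124 m²/day.

0.124 m²/day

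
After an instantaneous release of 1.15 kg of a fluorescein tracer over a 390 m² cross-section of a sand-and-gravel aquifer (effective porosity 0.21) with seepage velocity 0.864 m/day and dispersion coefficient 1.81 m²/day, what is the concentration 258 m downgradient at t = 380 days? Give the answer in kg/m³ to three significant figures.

2.50e-05 kg/m³

For an instantaneous plane source, C(x,t) = M/(n_e·A·√(4πDt)) · exp(−(x−vt)²/(4Dt)), with n_e·A the pore (flow) area.
Plume center vt = 0.864 × 380 = 328.32 m, so the well at 258 m is 70.32 m upgradient of the peak.
√(4πDt) = 92.97 m, giving peak height M/(n_e·A·√(4πDt)) = 1.15/(0.21 × 390 × 92.97) = 0.0001510 kg/m³.
(x−vt)²/(4Dt) = (-70.32)²/(4 × 1.81 × 380) = 1.797; exp(−1.797) = 0.1658.
C = 0.0001510 × 0.1658 = 2.50e-05 kg/m³.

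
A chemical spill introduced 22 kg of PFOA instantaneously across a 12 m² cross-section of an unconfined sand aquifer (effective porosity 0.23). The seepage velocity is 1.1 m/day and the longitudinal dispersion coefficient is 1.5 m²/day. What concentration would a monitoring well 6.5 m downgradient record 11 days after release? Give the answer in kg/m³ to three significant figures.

For an instantaneous plane source, C(x,t) = M/(n_e·A·√(4πDt)) · exp(−(x−vt)²/(4Dt)), with n_e·A the pore (flow) area.
Plume center vt = 1.1 × 11 = 12.1 m, so the well at 6.5 m is 5.6 m upgradient of the peak.
√(4πDt) = 14.40 m, giving peak height M/(n_e·A·√(4πDt)) = 22/(0.23 × 12 × 14.40) = 0.5535 kg/m³.
(x−vt)²/(4Dt) = (-5.6)²/(4 × 1.5 × 11) = 0.4752; exp(−0.4752) = 0.6218.
C = 0.5535 × 0.6218 = 0.344 kg/m³.

0.344 kg/m³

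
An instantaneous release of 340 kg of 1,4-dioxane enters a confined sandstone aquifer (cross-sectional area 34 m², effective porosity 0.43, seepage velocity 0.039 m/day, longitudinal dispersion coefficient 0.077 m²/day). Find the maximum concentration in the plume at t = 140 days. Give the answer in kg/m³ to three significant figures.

2.00 kg/m³

The peak of an instantaneous 1D plume sits at x = vt; there the Gaussian factor is 1 and C_max = M/(n_e·A·√(4πDt)), where n_e·A is the pore area the mass is dissolved in.
√(4πDt) = √(4π × 0.077 × 140) = 11.64 m, so C_max = 340/(0.43 × 34 × 11.64) = 2.00 kg/m³.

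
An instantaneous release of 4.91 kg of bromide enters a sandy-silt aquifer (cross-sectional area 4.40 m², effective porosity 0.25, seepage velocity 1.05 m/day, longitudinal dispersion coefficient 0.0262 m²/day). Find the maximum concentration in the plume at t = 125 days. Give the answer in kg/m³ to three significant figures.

The peak of an instantaneous 1D plume sits at x = vt; there the Gaussian factor is 1 and C_max = M/(n_e·A·√(4πDt)), where n_e·A is the pore area the mass is dissolved in.
√(4πDt) = √(4π × 0.0262 × 125) = 6.415 m, so C_max = 4.91/(0.25 × 4.40 × 6.415) = 0.696 kg/m³.

0.696 kg/m³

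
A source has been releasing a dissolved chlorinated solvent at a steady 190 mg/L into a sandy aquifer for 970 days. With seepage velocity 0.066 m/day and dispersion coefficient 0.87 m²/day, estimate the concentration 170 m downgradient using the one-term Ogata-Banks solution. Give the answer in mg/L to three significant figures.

0.940 mg/L

For a continuous step input, C/C₀ ≈ ½·erfc((x−vt)/(2√(Dt))).
vt = 0.066 × 970 = 64.02 m and 2√(Dt) = 2√(0.87 × 970) = 58.10 m.
Argument (x−vt)/(2√(Dt)) = (170 − 64.02)/58.10 = 1.824; ½·erfc(1.824) = 0.004947.
C = 190 × 0.004947 = 0.940 mg/L.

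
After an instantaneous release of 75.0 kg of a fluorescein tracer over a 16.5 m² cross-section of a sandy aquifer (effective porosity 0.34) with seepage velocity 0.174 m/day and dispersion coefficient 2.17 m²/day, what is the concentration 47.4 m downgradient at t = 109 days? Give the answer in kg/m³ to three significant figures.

0.104 kg/m³

For an instantaneous plane source, C(x,t) = M/(n_e·A·√(4πDt)) · exp(−(x−vt)²/(4Dt)), with n_e·A the pore (flow) area.
Plume center vt = 0.174 × 109 = 18.966 m, so the well at 47.4 m is 28.434 m downgradient of the peak.
√(4πDt) = 54.52 m, giving peak height M/(n_e·A·√(4πDt)) = 75.0/(0.34 × 16.5 × 54.52) = 0.2452 kg/m³.
(x−vt)²/(4Dt) = (28.434)²/(4 × 2.17 × 109) = 0.8545; exp(−0.8545) = 0.4255.
C = 0.2452 × 0.4255 = 0.104 kg/m³.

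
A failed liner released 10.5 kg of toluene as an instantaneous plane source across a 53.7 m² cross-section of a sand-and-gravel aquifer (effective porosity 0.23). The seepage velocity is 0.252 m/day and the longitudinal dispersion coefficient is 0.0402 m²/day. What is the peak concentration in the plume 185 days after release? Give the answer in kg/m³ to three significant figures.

0.0879 kg/m³

The peak of an instantaneous 1D plume sits at x = vt; there the Gaussian factor is 1 and C_max = M/(n_e·A·√(4πDt)), where n_e·A is the pore area the mass is dissolved in.
√(4πDt) = √(4π × 0.0402 × 185) = 9.667 m, so C_max = 10.5/(0.23 × 53.7 × 9.667) = 0.0879 kg/m³.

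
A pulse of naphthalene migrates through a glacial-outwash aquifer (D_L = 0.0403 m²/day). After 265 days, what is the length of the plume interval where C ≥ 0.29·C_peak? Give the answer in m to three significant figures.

14.5 m

The plume is Gaussian with σ = √(2Dt) = √(2 × 0.0403 × 265) = 4.622 m.
C/C_peak = exp(−Δx²/(2σ²)) = 0.29 ⇒ Δx = σ·√(−2 ln 0.29) = 4.622 × 1.573 = 7.270 m.
Width = 2Δx = 14.5 m.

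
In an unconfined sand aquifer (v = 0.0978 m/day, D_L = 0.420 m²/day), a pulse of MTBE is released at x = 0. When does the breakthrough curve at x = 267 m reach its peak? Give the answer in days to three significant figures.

2690 days

For the 1D instantaneous-source solution, setting ∂C/∂t = 0 at fixed x gives v²t² + 2Dt − x² = 0, so t = (√(D² + v²x²) − D)/v².
√(D² + v²x²) = √(0.420² + 0.0978² × 267²) = 26.12; v² = 0.00956484.
t = (26.12 − 0.420)/0.00956484 = 2690 days (vs. the pure-advection estimate x/v = 2730 d).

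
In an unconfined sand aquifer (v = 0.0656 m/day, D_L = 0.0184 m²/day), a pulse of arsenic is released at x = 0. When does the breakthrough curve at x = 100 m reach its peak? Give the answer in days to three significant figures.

For the 1D instantaneous-source solution, setting ∂C/∂t = 0 at fixed x gives v²t² + 2Dt − x² = 0, so t = (√(D² + v²x²) − D)/v².
√(D² + v²x²) = √(0.0184² + 0.0656² × 100²) = 6.560; v² = 0.00430336.
t = (6.560 − 0.0184)/0.00430336 = 1520 days (vs. the pure-advection estimate x/v = 1520 d).

1520 days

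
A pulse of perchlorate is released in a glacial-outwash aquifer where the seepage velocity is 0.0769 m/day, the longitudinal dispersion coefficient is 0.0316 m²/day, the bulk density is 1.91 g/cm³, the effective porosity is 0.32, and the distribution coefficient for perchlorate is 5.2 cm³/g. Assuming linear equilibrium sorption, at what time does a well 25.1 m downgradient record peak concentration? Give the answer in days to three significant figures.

Retardation factor R = 1 + ρ_b·K_d/n = 1 + 1.91 × 5.2/0.32 = 32.04.
Sorption retards both mechanisms: v_R = v/R = 0.002400 m/day, D_R = D/R = 0.0009863 m²/day.
Peak time from v_R²t² + 2D_R t − x² = 0: t = (√(D_R² + v_R²x²) − D_R)/v_R².
√(D_R² + v_R²x²) = √(0.0009863² + 0.002400² × 25.1²) = 0.06025; v_R² = 5.760e-06.
t = (0.06025 − 0.0009863)/5.760e-06 = 10300 days.

10300 days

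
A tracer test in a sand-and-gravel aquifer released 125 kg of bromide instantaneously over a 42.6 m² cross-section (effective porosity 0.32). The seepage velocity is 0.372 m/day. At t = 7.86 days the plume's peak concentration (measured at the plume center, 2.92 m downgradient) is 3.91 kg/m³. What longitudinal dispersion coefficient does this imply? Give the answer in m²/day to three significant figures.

At the plume center C_max = M/(n_e·A·√(4πDt)), so D = M²/(4πt·(n_e·A·C_max)²).
n_e·A·C_max = 0.32 × 42.6 × 3.91 = 53.30 kg/m.
D = 125²/(4π × 7.86 × 53.30²) = 0.0557 m²/day.

0.0557 m²/day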